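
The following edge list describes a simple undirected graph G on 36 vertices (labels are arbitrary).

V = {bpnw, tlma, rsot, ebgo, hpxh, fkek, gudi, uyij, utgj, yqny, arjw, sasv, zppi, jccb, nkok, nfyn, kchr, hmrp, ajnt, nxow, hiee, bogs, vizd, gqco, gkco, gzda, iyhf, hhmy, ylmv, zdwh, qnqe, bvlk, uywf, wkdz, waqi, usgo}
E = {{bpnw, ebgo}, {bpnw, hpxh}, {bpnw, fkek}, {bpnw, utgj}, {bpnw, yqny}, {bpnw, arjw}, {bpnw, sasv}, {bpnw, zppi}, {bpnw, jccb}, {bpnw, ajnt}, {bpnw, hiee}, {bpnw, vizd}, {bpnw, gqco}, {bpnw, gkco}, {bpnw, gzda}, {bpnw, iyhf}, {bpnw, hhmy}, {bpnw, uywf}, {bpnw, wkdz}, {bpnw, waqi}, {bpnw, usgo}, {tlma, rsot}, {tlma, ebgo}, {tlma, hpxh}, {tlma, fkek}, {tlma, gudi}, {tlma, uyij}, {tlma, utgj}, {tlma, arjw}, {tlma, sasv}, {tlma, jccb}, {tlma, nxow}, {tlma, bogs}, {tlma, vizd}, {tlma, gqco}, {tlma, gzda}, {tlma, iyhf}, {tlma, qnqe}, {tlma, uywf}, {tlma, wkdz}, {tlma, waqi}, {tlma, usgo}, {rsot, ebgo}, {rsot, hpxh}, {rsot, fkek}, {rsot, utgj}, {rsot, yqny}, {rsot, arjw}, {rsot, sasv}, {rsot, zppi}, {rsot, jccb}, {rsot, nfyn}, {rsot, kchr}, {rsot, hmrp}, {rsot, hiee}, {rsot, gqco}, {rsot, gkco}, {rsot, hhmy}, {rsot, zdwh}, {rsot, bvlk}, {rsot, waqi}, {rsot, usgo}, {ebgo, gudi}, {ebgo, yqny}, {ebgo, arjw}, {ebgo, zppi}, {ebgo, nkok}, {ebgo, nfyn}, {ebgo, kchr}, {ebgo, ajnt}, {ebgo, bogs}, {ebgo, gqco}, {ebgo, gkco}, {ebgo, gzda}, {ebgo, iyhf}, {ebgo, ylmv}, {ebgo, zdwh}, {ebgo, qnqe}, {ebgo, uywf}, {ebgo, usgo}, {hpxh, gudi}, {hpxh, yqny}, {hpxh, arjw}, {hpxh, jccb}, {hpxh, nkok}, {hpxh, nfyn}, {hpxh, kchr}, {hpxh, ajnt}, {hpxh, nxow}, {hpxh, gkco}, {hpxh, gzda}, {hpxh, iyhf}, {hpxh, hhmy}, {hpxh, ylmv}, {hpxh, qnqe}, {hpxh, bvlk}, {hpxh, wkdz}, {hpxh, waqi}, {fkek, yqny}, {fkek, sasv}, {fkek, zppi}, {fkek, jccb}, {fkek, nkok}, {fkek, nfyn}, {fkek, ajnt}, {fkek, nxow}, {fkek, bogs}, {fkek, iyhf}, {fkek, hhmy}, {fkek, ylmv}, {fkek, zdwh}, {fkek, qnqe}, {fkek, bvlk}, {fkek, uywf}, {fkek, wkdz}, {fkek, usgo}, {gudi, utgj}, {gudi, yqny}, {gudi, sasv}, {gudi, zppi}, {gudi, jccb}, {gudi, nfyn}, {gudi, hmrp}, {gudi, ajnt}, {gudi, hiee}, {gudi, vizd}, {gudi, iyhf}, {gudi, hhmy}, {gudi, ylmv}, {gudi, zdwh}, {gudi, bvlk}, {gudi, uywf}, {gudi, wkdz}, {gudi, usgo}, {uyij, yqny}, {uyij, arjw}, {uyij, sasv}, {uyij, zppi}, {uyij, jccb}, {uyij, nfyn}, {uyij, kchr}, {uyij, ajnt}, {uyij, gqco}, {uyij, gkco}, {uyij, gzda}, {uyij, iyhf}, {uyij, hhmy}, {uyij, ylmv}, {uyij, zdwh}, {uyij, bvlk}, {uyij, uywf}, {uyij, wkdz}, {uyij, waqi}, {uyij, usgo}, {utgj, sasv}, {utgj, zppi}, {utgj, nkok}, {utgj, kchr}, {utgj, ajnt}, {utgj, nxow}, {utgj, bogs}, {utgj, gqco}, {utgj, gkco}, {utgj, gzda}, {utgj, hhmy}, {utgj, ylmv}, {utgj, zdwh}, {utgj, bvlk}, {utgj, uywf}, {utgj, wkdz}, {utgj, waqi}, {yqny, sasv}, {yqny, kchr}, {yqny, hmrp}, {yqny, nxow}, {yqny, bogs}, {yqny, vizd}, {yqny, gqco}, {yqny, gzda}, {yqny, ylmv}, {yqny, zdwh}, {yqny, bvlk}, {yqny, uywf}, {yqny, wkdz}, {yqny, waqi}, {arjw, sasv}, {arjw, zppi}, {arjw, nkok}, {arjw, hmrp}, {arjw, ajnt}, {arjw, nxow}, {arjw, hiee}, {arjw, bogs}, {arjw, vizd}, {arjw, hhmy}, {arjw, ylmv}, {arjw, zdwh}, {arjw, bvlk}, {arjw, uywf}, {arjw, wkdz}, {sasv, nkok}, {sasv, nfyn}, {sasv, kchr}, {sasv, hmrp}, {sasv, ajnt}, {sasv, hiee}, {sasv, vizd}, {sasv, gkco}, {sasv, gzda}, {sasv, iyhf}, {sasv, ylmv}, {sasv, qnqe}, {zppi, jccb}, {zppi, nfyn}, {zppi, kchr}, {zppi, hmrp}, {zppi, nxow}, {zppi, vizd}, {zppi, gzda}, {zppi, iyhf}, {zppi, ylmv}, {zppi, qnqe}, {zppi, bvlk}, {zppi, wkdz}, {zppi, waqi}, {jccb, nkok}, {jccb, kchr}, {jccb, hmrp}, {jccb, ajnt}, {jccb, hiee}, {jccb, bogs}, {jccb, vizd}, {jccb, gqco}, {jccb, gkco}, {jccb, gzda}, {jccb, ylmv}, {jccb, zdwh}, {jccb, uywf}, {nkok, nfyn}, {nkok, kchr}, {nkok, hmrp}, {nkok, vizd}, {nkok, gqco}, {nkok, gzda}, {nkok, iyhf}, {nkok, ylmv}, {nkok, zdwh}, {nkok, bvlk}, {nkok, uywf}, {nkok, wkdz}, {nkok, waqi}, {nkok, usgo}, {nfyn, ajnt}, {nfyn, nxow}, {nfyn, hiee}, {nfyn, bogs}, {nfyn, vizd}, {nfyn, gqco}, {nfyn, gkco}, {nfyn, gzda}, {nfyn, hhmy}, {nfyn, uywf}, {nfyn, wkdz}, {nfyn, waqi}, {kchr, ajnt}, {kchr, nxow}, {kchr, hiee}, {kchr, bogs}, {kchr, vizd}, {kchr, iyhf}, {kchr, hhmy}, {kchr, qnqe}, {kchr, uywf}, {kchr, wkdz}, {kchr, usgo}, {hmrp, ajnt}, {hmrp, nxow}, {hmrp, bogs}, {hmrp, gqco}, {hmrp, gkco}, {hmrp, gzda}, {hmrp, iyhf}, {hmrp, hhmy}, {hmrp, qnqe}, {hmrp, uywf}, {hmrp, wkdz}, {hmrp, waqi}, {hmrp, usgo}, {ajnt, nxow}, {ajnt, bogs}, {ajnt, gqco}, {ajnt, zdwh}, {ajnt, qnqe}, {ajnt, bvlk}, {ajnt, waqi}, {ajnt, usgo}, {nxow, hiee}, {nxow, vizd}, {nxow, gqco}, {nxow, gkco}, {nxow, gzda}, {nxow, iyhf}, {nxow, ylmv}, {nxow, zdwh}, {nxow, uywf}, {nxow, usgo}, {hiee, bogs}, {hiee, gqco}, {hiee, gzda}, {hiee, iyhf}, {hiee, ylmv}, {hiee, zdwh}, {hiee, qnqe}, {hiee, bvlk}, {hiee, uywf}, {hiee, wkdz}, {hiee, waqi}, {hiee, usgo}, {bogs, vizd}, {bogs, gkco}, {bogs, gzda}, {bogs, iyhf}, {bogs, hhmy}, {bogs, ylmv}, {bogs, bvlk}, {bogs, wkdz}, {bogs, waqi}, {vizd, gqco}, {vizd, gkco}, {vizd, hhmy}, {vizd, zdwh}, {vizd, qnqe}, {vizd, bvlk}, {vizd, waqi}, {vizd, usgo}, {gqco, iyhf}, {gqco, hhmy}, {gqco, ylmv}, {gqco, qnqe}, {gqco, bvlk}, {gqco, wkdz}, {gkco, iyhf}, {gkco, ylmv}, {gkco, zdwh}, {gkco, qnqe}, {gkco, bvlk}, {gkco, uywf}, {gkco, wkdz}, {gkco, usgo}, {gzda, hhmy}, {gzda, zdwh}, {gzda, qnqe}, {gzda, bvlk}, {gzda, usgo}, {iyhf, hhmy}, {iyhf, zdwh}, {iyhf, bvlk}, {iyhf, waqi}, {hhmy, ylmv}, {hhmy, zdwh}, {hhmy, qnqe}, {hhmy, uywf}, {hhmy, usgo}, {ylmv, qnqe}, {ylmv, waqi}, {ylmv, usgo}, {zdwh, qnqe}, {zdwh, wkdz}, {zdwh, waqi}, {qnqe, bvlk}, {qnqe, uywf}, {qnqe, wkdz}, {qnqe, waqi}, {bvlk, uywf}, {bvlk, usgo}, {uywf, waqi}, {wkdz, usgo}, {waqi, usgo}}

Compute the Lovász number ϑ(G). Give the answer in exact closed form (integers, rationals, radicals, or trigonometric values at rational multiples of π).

N(tlma) = {rsot, ebgo, hpxh, fkek, gudi, uyij, utgj, arjw, sasv, jccb, nxow, bogs, vizd, gqco, gzda, iyhf, qnqe, uywf, wkdz, waqi, usgo}, |N(tlma)| = 21.
deg(fkek) = 21; N(fkek) = {bpnw, tlma, rsot, yqny, sasv, zppi, jccb, nkok, nfyn, ajnt, nxow, bogs, iyhf, hhmy, ylmv, zdwh, qnqe, bvlk, uywf, wkdz, usgo}.
Vertex vizd has 21 neighbors: bpnw, tlma, gudi, yqny, arjw, sasv, zppi, jccb, nkok, nfyn, kchr, nxow, bogs, gqco, gkco, hhmy, zdwh, qnqe, bvlk, waqi, usgo.
N(gkco) = {bpnw, rsot, ebgo, hpxh, uyij, utgj, sasv, jccb, nfyn, hmrp, nxow, bogs, vizd, iyhf, ylmv, zdwh, qnqe, bvlk, uywf, wkdz, usgo}, |N(gkco)| = 21.
36-vertex 21-regular graph: Kneser-type, 2-subsets of [9].
The 3 distinct eigenvalues: [21.0, 1.0, -6.0].
Lovász: ϑ = −36(-6)/(21+-1*(-6)) = 8.
ϑ(G) ≈ 8.000000.

8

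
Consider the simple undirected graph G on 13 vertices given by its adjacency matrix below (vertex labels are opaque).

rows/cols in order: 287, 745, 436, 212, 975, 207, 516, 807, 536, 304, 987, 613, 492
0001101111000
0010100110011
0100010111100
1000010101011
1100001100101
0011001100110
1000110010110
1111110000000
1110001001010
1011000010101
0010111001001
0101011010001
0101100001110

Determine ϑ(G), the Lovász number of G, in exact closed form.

Vertex 745 has 6 neighbors: 436, 975, 807, 536, 613, 492.
N(304) = {287, 436, 212, 536, 987, 492}, |N(304)| = 6.
Vertex 436 has 6 neighbors: 745, 207, 807, 536, 304, 987.
N(807) = {287, 745, 436, 212, 975, 207}, |N(807)| = 6.
Every vertex has degree 6 (N=13); SR(13,6,2,3) — a Paley graph.
A has 3 distinct eigenvalues ≈ [6.0, 1.3028, -2.3028].
ϑ = −N·λ_min/(λ_max−λ_min) = −13·(-sqrt(13)/2 - 1/2)/(6−(-sqrt(13)/2 - 1/2)) = sqrt(13).
≈ 3.60555 (to 5 d.p.).

sqrt(13)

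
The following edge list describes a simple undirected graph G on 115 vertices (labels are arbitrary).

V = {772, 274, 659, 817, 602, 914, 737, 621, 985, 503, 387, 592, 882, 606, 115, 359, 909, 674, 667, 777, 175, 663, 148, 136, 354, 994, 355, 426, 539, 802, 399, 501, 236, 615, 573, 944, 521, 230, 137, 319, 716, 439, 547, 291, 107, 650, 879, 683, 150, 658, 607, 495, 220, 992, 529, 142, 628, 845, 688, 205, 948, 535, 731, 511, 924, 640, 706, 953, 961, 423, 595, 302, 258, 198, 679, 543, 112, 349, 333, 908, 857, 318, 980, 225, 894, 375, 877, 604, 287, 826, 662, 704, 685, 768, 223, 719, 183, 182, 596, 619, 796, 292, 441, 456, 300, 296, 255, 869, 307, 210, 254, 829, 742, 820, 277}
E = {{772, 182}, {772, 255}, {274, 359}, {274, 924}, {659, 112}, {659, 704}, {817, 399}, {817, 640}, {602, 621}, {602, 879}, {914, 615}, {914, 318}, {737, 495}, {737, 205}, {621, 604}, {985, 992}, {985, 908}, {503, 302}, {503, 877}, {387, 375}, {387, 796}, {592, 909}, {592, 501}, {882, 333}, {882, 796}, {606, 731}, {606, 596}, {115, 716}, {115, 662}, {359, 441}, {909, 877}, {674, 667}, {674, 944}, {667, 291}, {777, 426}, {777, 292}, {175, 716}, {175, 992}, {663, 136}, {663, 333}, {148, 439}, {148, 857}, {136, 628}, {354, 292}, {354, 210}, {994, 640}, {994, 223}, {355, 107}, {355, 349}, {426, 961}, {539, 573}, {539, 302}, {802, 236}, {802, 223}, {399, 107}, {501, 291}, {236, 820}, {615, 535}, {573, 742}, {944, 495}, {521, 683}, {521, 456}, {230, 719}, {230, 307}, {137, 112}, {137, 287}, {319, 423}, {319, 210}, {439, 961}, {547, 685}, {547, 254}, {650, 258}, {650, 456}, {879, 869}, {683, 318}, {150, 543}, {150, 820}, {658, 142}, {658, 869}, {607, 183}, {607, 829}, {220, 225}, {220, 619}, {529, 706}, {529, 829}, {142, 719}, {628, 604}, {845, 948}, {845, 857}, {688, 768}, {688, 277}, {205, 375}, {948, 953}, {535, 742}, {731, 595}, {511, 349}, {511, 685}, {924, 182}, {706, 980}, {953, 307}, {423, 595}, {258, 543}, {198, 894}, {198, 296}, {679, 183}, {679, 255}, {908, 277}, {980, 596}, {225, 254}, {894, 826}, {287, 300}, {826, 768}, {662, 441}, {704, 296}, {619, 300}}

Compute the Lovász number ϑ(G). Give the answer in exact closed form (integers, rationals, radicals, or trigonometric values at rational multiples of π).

115*cos(pi/115)/(cos(pi/115) + 1)

N(602) = {621, 879}, |N(602)| = 2.
N(137) = {112, 287}, |N(137)| = 2.
N(817) = {399, 640}, |N(817)| = 2.
Vertex 719 has 2 neighbors: 230, 142.
Regular of degree 2 on 115 vertices: a single 115-cycle (edge-transitive).
The 58 distinct eigenvalues: [2.0, 1.997, 1.988, 1.973, 1.952, 1.926, 1.893, 1.856, 1.812, 1.763, 1.709, 1.65, 1.585, 1.516, 1.443, 1.365, 1.283, 1.198, 1.108, 1.016, 0.92, 0.822, 0.721, 0.618, 0.513, 0.407, 0.299, 0.191, 0.082, -0.027, -0.136, -0.245, -0.353, -0.46, -0.566, -0.67, -0.772, -0.871, -0.968, -1.062, -1.153, -1.241, -1.325, -1.405, -1.48, -1.551, -1.618, -1.68, -1.737, -1.788, -1.834, -1.875, -1.91, -1.94, -1.964, -1.981, -1.993, -1.999].
Lovász (edge-transitive): ϑ = −115·(-2*cos(pi/115))/((2)−(-2*cos(pi/115))) = 115*cos(pi/115)/(cos(pi/115) + 1).
ϑ(G) ≈ 57.4893.
Lovász sandwich 57 ≤ 115*cos(pi/115)/(cos(pi/115) + 1) ≤ 58: both strict.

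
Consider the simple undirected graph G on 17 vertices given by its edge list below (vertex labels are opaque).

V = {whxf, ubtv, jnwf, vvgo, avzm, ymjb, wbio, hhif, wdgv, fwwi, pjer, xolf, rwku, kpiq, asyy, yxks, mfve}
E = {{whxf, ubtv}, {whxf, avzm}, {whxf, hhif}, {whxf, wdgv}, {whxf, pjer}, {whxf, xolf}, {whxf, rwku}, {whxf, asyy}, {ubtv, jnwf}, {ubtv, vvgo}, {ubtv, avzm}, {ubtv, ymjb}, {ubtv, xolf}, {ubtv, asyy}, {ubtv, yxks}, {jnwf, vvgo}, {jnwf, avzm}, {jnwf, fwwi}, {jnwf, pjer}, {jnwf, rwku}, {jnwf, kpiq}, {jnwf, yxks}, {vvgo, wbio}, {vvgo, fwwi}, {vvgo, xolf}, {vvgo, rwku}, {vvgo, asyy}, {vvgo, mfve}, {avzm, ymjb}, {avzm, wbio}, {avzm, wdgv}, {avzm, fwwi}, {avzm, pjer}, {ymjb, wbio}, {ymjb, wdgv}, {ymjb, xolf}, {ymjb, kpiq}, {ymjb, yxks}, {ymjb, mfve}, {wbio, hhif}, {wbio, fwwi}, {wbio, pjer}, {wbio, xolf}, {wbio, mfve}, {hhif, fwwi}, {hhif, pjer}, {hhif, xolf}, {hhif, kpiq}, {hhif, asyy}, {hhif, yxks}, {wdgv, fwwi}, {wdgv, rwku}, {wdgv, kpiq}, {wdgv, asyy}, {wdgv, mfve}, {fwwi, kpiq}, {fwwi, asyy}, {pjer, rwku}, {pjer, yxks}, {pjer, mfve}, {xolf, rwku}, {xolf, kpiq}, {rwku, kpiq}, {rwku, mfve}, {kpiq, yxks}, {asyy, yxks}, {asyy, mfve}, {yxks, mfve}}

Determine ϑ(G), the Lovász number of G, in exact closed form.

deg(whxf) = 8; N(whxf) = {ubtv, avzm, hhif, wdgv, pjer, xolf, rwku, asyy}.
deg(hhif) = 8; N(hhif) = {whxf, wbio, fwwi, pjer, xolf, kpiq, asyy, yxks}.
deg(vvgo) = 8; N(vvgo) = {ubtv, jnwf, wbio, fwwi, xolf, rwku, asyy, mfve}.
Vertex yxks has 8 neighbors: ubtv, jnwf, ymjb, hhif, pjer, kpiq, asyy, mfve.
8-regular, N=17; SR(17,8,3,4) — a Paley graph.
The 3 distinct eigenvalues: [8.0, 1.561553, -2.561553].
λ_max=8, λ_min=-sqrt(17)/2 - 1/2; ϑ = −17·λ_min/(λ_max−λ_min) = sqrt(17).
= 4.1231056… (decimal).

sqrt(17)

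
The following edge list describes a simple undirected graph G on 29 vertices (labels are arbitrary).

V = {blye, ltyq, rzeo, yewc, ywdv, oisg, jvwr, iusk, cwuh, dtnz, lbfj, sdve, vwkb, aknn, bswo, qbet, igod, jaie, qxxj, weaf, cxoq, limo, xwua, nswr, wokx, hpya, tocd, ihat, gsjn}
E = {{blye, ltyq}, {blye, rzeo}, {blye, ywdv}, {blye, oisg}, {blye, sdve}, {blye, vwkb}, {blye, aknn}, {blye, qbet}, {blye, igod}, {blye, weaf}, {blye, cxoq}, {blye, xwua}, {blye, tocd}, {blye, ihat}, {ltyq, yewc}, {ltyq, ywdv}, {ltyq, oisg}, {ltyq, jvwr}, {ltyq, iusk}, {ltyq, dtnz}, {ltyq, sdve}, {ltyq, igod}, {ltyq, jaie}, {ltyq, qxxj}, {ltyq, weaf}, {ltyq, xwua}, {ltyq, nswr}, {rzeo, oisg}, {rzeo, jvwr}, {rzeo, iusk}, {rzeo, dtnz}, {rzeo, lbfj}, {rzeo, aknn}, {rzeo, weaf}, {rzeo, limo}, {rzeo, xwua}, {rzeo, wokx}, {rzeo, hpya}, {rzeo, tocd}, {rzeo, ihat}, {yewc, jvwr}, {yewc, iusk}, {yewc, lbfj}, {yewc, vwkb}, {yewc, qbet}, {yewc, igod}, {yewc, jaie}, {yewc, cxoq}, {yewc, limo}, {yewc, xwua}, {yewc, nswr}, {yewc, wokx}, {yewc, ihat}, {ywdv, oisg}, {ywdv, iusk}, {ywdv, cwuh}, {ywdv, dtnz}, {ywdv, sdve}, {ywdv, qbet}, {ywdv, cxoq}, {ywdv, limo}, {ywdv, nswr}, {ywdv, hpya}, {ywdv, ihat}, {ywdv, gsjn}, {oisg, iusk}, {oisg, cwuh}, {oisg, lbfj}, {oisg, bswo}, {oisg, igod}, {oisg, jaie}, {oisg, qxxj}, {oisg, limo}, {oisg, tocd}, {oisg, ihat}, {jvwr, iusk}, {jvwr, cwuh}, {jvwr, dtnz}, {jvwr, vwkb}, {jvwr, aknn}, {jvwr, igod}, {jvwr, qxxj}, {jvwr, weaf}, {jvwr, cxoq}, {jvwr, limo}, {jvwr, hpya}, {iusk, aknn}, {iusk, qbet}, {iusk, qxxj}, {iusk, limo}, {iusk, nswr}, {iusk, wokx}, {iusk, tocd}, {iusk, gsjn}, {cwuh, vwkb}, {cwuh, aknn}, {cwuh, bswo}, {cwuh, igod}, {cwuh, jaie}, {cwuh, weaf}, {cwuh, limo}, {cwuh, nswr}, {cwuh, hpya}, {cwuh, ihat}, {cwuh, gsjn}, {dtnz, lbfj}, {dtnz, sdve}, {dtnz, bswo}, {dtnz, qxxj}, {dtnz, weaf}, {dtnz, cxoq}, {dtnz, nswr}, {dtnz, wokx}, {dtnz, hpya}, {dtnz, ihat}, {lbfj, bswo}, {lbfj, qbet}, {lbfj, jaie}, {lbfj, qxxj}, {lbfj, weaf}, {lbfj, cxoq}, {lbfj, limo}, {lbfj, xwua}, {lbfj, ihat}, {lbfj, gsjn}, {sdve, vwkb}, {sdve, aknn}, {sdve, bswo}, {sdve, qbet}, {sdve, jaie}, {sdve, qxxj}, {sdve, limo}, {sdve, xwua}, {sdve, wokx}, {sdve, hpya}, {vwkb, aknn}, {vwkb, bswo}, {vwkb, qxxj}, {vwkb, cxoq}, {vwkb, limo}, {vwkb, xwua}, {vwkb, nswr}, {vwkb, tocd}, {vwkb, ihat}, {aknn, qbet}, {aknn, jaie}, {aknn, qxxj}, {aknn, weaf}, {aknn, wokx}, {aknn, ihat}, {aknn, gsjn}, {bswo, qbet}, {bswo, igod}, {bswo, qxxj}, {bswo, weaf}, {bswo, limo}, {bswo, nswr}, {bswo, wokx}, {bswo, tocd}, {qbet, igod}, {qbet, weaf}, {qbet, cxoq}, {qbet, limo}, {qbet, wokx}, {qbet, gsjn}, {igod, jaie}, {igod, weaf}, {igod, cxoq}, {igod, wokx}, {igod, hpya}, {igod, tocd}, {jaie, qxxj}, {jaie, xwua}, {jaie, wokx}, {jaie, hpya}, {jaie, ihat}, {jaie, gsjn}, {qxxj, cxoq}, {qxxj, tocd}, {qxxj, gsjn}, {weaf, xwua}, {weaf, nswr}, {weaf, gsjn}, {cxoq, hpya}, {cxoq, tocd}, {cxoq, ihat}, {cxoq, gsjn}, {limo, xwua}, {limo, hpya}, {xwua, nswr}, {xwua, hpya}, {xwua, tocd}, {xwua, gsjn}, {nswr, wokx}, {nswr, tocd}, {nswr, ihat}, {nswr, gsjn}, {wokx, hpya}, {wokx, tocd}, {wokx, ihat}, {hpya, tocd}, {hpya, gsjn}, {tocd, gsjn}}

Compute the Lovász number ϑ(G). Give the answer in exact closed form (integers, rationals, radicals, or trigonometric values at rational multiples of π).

sqrt(29)

N(hpya) = {rzeo, ywdv, jvwr, cwuh, dtnz, sdve, igod, jaie, cxoq, limo, xwua, wokx, tocd, gsjn}, |N(hpya)| = 14.
deg(ltyq) = 14; N(ltyq) = {blye, yewc, ywdv, oisg, jvwr, iusk, dtnz, sdve, igod, jaie, qxxj, weaf, xwua, nswr}.
N(ywdv) = {blye, ltyq, oisg, iusk, cwuh, dtnz, sdve, qbet, cxoq, limo, nswr, hpya, ihat, gsjn}, |N(ywdv)| = 14.
deg(nswr) = 14; N(nswr) = {ltyq, yewc, ywdv, iusk, cwuh, dtnz, vwkb, bswo, weaf, xwua, wokx, tocd, ihat, gsjn}.
29-vertex 14-regular graph: Paley(29): SR with (k,λ,μ)=(14,6,7).
spec(A) ≈ [14.0, 2.1926, -3.1926] (distinct, 4 d.p.).
Lovász: ϑ = −29(-sqrt(29)/2 - 1/2)/(14+-(-sqrt(29)/2 - 1/2)) = sqrt(29).
ϑ(G) ≈ 5.385165.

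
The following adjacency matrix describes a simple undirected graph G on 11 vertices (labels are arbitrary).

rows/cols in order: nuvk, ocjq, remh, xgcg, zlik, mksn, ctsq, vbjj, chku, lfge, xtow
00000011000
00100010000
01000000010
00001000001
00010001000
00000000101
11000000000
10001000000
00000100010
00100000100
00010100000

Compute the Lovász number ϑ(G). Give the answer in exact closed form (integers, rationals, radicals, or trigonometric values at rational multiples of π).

Vertex xgcg has 2 neighbors: zlik, xtow.
deg(ctsq) = 2; N(ctsq) = {nuvk, ocjq}.
deg(zlik) = 2; N(zlik) = {xgcg, vbjj}.
N(ocjq) = {remh, ctsq}, |N(ocjq)| = 2.
Every vertex has degree 2 (N=11); a single 11-cycle (edge-transitive).
spec(A) ≈ [2.0, 1.6825, 0.8308, -0.2846, -1.3097, -1.919] (distinct, 4 d.p.).
−11·(-2*cos(pi/11)) / ((2)−(-2*cos(pi/11))) = 11*cos(pi/11)/(cos(pi/11) + 1) = ϑ(G).
≈ 5.38630291 (to 8 d.p.).
5 ≤ 11*cos(pi/11)/(cos(pi/11) + 1) ≤ 6: both strict.

11*cos(pi/11)/(cos(pi/11) + 1)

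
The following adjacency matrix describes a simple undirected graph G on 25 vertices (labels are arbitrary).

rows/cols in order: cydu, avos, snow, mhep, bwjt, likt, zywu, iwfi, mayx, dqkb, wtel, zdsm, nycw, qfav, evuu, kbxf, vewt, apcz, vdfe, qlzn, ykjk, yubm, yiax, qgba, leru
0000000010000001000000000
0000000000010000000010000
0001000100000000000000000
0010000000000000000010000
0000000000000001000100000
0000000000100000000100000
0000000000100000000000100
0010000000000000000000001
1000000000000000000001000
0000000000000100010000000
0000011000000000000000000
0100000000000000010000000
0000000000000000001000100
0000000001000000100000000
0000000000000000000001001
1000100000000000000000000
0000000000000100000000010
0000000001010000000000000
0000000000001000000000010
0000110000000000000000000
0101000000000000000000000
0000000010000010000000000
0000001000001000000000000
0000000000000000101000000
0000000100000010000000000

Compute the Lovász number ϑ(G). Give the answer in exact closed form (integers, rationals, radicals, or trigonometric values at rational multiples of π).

25*cos(pi/25)/(cos(pi/25) + 1)

deg(zdsm) = 2; N(zdsm) = {avos, apcz}.
deg(bwjt) = 2; N(bwjt) = {kbxf, qlzn}.
deg(snow) = 2; N(snow) = {mhep, iwfi}.
deg(dqkb) = 2; N(dqkb) = {qfav, apcz}.
deg(v) = 2 for all v (|V|=25); connected 2-regular on 25 ⇒ C_{25}.
A has 13 distinct eigenvalues ≈ [2.0, 1.937166, 1.752613, 1.457937, 1.071654, 0.618034, 0.125581, -0.374763, -0.851559, -1.274848, -1.618034, -1.859553, -1.984229].
ϑ = −N·λ_min/(λ_max−λ_min) = −25·(-2*cos(pi/25))/(2−(-2*cos(pi/25))) = 25*cos(pi/25)/(cos(pi/25) + 1).
= 12.450521808… (decimal).
Sandwich: α(G)=12 ≤ ϑ(G)=25*cos(pi/25)/(cos(pi/25) + 1) ≤ χ(Ḡ)=13 (both strict).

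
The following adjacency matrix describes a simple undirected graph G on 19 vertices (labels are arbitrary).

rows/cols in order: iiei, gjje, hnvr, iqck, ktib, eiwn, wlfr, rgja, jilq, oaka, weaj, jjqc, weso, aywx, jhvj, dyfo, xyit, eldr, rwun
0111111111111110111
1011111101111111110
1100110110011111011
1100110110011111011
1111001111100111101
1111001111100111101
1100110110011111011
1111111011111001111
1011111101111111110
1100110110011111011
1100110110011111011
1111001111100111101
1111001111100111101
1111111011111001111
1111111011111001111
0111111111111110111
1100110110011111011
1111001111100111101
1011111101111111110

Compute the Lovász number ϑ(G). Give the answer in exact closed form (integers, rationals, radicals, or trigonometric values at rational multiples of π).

N(ktib) = {iiei, gjje, hnvr, iqck, wlfr, rgja, jilq, oaka, weaj, aywx, jhvj, dyfo, xyit, rwun}, |N(ktib)| = 14.
N(gjje) = {iiei, hnvr, iqck, ktib, eiwn, wlfr, rgja, oaka, weaj, jjqc, weso, aywx, jhvj, dyfo, xyit, eldr}, |N(gjje)| = 16.
N(aywx) = {iiei, gjje, hnvr, iqck, ktib, eiwn, wlfr, jilq, oaka, weaj, jjqc, weso, dyfo, xyit, eldr, rwun}, |N(aywx)| = 16.
Vertex eldr has 14 neighbors: iiei, gjje, hnvr, iqck, wlfr, rgja, jilq, oaka, weaj, aywx, jhvj, dyfo, xyit, rwun.
G = K_{6,5,3,3,2}: α = 6 = χ(Ḡ), so ϑ = 6.
≈ 6.0000 (to 4 d.p.).
Sandwich: α(G)=6 ≤ ϑ(G)=6 ≤ χ(Ḡ)=6 (collapsed).

6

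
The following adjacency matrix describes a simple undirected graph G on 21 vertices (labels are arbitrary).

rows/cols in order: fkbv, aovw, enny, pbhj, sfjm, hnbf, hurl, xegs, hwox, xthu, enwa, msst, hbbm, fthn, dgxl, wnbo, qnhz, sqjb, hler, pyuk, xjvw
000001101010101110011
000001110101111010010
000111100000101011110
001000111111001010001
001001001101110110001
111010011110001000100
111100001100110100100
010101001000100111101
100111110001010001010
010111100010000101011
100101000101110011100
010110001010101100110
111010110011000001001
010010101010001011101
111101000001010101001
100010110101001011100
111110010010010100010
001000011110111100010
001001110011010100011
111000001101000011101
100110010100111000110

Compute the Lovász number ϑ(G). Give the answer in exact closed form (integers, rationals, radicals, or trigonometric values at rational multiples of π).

6

Vertex hbbm has 10 neighbors: fkbv, aovw, enny, sfjm, hurl, xegs, enwa, msst, sqjb, xjvw.
N(fkbv) = {hnbf, hurl, hwox, enwa, hbbm, dgxl, wnbo, qnhz, pyuk, xjvw}, |N(fkbv)| = 10.
N(xjvw) = {fkbv, pbhj, sfjm, xegs, xthu, hbbm, fthn, dgxl, hler, pyuk}, |N(xjvw)| = 10.
N(hnbf) = {fkbv, aovw, enny, sfjm, xegs, hwox, xthu, enwa, dgxl, hler}, |N(hnbf)| = 10.
deg(v) = 10 for all v (|V|=21); Kneser-type, 2-subsets of [7].
A has 3 distinct eigenvalues ≈ [10.0, 1.0, -4.0].
ϑ = −N·λ_min/(λ_max−λ_min) = −21·(-4)/(10−(-4)) = 6.
≈ 6.0000000 (to 7 d.p.).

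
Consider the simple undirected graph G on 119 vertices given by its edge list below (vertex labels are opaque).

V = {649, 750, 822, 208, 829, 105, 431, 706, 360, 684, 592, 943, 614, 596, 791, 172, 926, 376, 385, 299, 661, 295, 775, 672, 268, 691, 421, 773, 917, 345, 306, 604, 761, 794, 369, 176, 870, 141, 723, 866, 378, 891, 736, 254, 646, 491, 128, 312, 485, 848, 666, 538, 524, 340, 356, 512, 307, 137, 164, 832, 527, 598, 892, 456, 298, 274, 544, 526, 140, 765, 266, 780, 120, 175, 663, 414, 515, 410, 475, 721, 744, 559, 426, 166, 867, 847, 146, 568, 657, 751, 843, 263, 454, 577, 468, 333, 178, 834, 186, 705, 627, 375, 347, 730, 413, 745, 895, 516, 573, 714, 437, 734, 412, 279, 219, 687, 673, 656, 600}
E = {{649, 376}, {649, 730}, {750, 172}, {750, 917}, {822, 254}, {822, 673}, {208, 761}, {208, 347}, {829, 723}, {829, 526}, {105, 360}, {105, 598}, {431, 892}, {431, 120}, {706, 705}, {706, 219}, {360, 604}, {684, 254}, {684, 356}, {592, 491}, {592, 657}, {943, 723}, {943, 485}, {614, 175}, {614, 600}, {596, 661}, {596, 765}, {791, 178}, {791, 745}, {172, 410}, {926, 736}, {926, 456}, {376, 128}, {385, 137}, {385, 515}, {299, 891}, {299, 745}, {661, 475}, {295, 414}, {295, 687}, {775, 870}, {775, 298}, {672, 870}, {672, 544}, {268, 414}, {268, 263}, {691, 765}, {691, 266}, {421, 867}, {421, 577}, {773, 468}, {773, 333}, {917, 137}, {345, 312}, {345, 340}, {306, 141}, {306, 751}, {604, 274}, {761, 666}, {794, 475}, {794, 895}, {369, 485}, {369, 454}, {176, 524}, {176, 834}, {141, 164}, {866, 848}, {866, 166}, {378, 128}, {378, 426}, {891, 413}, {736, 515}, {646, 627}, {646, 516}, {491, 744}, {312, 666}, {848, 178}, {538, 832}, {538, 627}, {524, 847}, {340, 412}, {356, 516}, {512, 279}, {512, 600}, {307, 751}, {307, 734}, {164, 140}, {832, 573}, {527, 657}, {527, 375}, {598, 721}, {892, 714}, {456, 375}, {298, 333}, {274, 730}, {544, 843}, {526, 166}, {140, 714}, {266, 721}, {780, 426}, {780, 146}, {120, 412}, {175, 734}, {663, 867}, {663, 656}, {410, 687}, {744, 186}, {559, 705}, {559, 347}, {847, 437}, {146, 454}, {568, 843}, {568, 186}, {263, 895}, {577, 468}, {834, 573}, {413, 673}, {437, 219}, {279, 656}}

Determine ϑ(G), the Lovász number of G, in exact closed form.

deg(347) = 2; N(347) = {208, 559}.
Vertex 437 has 2 neighbors: 847, 219.
Vertex 577 has 2 neighbors: 421, 468.
N(544) = {672, 843}, |N(544)| = 2.
Regular of degree 2 on 119 vertices: this is C_{119}, the 119-cycle.
spec(A) ≈ [2.0, 1.997, 1.989, 1.975, 1.956, 1.931, 1.9, 1.865, 1.824, 1.778, 1.728, 1.672, 1.612, 1.547, 1.478, 1.405, 1.328, 1.247, 1.163, 1.075, 0.985, 0.891, 0.796, 0.698, 0.598, 0.496, 0.393, 0.289, 0.185, 0.079, -0.026, -0.132, -0.237, -0.342, -0.445, -0.547, -0.648, -0.747, -0.844, -0.938, -1.03, -1.119, -1.205, -1.288, -1.367, -1.442, -1.513, -1.58, -1.642, -1.7, -1.754, -1.802, -1.845, -1.883, -1.916, -1.944, -1.966, -1.983, -1.994, -1.999] (distinct, 3 d.p.).
Lovász: ϑ = −119(-2*cos(pi/119))/(2+-(-1)*2*cos(pi/119)) = 119*cos(pi/119)/(cos(pi/119) + 1).
≈ 59.4896 (to 4 d.p.).
59 ≤ 119*cos(pi/119)/(cos(pi/119) + 1) ≤ 60: both strict.

119*cos(pi/119)/(cos(pi/119) + 1)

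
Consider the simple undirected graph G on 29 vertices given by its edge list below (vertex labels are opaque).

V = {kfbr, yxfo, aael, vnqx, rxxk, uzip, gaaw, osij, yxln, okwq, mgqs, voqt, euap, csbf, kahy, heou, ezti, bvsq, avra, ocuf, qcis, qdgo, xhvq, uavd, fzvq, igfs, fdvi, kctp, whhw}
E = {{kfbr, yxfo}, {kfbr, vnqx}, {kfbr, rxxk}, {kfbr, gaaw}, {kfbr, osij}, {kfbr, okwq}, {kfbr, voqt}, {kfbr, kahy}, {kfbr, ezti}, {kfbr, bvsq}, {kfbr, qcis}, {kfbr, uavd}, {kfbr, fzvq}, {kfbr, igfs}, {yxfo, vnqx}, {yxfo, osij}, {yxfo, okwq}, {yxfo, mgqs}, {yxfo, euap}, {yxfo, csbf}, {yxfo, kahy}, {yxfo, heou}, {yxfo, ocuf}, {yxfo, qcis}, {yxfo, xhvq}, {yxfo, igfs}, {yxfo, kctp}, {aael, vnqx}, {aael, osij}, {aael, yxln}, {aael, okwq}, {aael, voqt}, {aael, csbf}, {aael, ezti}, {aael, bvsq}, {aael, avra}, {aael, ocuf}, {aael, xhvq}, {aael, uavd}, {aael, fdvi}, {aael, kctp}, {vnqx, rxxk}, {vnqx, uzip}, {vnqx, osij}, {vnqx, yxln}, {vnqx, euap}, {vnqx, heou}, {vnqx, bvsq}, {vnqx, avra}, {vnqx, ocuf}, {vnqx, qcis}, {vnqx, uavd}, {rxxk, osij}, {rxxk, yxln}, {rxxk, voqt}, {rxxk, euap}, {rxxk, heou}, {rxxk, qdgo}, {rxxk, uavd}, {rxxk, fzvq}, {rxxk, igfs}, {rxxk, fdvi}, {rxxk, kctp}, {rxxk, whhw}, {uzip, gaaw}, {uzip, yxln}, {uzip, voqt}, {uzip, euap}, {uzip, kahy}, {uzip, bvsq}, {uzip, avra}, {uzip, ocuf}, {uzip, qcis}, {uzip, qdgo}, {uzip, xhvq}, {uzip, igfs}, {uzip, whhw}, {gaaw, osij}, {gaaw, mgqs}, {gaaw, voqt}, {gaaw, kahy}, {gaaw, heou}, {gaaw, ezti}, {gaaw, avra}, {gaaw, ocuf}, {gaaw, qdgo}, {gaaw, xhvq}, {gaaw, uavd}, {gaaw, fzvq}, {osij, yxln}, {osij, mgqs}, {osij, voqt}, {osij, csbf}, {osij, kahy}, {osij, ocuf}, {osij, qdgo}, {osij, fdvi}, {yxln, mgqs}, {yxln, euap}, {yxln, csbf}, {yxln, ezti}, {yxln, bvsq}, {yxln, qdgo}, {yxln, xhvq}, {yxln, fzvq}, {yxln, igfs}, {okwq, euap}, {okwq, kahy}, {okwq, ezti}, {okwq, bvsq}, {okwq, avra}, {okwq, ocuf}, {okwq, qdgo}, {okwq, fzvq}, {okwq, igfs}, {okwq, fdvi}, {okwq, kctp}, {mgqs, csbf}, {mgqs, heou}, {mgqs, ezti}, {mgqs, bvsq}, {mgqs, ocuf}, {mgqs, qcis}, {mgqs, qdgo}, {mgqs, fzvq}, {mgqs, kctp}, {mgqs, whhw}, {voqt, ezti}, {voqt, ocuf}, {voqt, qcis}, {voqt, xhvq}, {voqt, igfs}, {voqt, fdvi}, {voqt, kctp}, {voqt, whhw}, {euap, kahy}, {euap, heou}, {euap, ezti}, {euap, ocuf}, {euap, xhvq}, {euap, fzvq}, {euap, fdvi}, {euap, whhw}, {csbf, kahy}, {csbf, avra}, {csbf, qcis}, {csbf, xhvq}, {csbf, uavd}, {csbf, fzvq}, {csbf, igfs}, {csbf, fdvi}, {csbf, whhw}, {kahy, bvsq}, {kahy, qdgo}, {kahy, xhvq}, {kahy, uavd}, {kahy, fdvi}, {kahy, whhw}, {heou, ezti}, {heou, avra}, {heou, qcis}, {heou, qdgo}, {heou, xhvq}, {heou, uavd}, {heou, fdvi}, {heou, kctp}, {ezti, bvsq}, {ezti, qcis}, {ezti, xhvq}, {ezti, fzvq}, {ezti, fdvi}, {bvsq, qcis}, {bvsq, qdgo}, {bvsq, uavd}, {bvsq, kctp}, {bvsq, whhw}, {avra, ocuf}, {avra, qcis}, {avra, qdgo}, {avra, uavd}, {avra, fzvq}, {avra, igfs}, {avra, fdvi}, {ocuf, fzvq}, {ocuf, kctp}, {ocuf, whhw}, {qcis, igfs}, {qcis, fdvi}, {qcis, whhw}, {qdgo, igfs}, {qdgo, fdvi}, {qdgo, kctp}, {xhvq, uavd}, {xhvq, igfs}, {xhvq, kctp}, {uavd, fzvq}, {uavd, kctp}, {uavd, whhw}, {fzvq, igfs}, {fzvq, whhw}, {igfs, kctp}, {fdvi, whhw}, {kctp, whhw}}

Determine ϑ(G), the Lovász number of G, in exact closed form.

Vertex ezti has 14 neighbors: kfbr, aael, gaaw, yxln, okwq, mgqs, voqt, euap, heou, bvsq, qcis, xhvq, fzvq, fdvi.
Vertex okwq has 14 neighbors: kfbr, yxfo, aael, euap, kahy, ezti, bvsq, avra, ocuf, qdgo, fzvq, igfs, fdvi, kctp.
deg(kfbr) = 14; N(kfbr) = {yxfo, vnqx, rxxk, gaaw, osij, okwq, voqt, kahy, ezti, bvsq, qcis, uavd, fzvq, igfs}.
Vertex avra has 14 neighbors: aael, vnqx, uzip, gaaw, okwq, csbf, heou, ocuf, qcis, qdgo, uavd, fzvq, igfs, fdvi.
Every vertex has degree 14 (N=29); SR(29,14,6,7) — a Paley graph.
The 3 distinct eigenvalues: [14.0, 2.19258, -3.19258].
Lovász (edge-transitive): ϑ = −29·(-sqrt(29)/2 - 1/2)/((14)−(-sqrt(29)/2 - 1/2)) = sqrt(29).
Numerically 5.38516.

sqrt(29)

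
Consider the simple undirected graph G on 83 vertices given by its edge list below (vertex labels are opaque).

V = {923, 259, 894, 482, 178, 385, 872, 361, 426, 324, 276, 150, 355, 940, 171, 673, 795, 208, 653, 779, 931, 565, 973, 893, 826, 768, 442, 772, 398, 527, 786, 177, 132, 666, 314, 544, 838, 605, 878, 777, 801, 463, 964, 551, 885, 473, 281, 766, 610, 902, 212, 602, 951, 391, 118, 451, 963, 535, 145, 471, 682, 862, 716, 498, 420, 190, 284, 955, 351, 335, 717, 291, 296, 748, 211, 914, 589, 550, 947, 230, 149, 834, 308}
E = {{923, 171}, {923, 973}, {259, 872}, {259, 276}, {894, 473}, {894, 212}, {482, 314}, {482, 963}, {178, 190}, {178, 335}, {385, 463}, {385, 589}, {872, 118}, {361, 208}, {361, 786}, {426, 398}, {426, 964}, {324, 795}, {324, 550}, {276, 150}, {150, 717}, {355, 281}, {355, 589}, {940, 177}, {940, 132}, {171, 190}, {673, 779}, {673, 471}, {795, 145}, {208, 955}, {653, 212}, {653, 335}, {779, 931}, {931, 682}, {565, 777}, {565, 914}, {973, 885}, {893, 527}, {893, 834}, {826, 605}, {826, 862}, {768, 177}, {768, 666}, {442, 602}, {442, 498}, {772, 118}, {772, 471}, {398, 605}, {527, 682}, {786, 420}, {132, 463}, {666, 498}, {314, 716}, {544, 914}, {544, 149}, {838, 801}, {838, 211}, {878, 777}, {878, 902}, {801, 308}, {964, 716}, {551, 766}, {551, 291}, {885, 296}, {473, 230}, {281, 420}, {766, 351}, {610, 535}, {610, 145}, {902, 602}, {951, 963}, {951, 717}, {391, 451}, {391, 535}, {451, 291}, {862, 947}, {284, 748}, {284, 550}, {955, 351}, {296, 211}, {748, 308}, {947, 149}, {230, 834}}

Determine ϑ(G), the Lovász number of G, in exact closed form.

83*cos(pi/83)/(cos(pi/83) + 1)

N(602) = {442, 902}, |N(602)| = 2.
Vertex 682 has 2 neighbors: 931, 527.
N(451) = {391, 291}, |N(451)| = 2.
deg(150) = 2; N(150) = {276, 717}.
deg(v) = 2 for all v (|V|=83); connected 2-regular on 83 ⇒ C_{83}.
Distinct eigenvalues (to 5 d.p.): [2.0, 1.99427, 1.97712, 1.94865, 1.90901, 1.85844, 1.79722, 1.72571, 1.64431, 1.5535, 1.45378, 1.34575, 1.23, 1.1072, 0.97807, 0.84333, 0.70376, 0.56016, 0.41335, 0.26418, 0.11349, -0.03785, -0.18897, -0.33901, -0.48711, -0.63242, -0.7741, -0.91135, -1.04338, -1.16944, -1.28879, -1.40077, -1.50472, -1.60005, -1.68622, -1.76273, -1.82914, -1.88507, -1.93021, -1.96429, -1.98712, -1.99857].
λ_max=2, λ_min=-2*cos(pi/83); ϑ = −83·λ_min/(λ_max−λ_min) = 83*cos(pi/83)/(cos(pi/83) + 1).
ϑ(G) ≈ 41.48513.
41 ≤ 83*cos(pi/83)/(cos(pi/83) + 1) ≤ 42: both strict.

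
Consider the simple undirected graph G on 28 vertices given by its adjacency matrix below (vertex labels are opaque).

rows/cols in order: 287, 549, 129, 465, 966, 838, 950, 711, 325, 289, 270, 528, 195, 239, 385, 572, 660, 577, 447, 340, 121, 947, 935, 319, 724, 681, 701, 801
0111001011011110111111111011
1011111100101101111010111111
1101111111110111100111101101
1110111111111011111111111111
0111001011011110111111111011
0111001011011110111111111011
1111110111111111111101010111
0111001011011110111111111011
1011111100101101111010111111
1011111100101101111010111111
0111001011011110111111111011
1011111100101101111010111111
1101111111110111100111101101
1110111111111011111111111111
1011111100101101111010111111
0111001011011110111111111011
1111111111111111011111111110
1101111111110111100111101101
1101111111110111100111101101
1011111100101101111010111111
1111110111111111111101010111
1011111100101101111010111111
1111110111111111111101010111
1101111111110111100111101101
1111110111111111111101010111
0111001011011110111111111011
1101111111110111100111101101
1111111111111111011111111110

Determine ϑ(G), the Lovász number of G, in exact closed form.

N(577) = {287, 549, 465, 966, 838, 950, 711, 325, 289, 270, 528, 239, 385, 572, 660, 340, 121, 947, 935, 724, 681, 801}, |N(577)| = 22.
N(528) = {287, 129, 465, 966, 838, 950, 711, 270, 195, 239, 572, 660, 577, 447, 121, 935, 319, 724, 681, 701, 801}, |N(528)| = 21.
N(549) = {287, 129, 465, 966, 838, 950, 711, 270, 195, 239, 572, 660, 577, 447, 121, 935, 319, 724, 681, 701, 801}, |N(549)| = 21.
N(385) = {287, 129, 465, 966, 838, 950, 711, 270, 195, 239, 572, 660, 577, 447, 121, 935, 319, 724, 681, 701, 801}, |N(385)| = 21.
6 parts of sizes [7, 7, 6, 4, 2, 2]; α(G) = 7 = ϑ (perfect).
≈ 7.0000000 (to 7 d.p.).
Check 7 ≤ 7 ≤ 7: collapsed.

7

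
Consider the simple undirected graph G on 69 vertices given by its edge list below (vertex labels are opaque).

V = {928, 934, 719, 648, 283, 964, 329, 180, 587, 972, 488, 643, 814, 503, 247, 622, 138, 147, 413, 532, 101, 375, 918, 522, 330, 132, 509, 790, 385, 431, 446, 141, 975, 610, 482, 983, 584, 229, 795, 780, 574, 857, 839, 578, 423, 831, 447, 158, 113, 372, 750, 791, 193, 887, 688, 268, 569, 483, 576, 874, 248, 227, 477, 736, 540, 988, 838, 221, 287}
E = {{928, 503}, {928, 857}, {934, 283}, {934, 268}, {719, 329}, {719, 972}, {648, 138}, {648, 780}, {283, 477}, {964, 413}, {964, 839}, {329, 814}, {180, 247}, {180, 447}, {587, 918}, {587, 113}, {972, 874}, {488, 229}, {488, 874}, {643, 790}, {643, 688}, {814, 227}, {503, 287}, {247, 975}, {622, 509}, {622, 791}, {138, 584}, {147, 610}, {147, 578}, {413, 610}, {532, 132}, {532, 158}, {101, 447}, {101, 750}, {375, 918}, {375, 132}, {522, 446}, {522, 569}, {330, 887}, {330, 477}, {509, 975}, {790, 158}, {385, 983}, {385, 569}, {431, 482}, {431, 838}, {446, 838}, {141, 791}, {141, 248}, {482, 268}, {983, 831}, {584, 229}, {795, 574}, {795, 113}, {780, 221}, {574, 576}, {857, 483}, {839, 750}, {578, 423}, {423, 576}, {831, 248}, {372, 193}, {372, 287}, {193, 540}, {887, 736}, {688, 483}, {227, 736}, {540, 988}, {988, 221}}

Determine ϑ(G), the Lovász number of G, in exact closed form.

Vertex 622 has 2 neighbors: 509, 791.
Vertex 587 has 2 neighbors: 918, 113.
N(193) = {372, 540}, |N(193)| = 2.
N(839) = {964, 750}, |N(839)| = 2.
G on 69 vertices is 2-regular; a single 69-cycle (edge-transitive).
The 35 distinct eigenvalues: [2.0, 1.99171, 1.96692, 1.92583, 1.86879, 1.79626, 1.70884, 1.60726, 1.49237, 1.36511, 1.22653, 1.0778, 0.92013, 0.75484, 0.58329, 0.40691, 0.22716, 0.04553, -0.13648, -0.31737, -0.49562, -0.66976, -0.83835, -1.0, -1.15336, -1.29716, -1.43022, -1.55142, -1.65977, -1.75437, -1.83442, -1.89928, -1.9484, -1.98137, -1.99793].
Lovász (edge-transitive): ϑ = −69·(-2*cos(pi/69))/((2)−(-2*cos(pi/69))) = 69*cos(pi/69)/(cos(pi/69) + 1).
= 34.4821… (decimal).
Sandwich: α(G)=34 ≤ ϑ(G)=69*cos(pi/69)/(cos(pi/69) + 1) ≤ χ(Ḡ)=35 (both strict).

69*cos(pi/69)/(cos(pi/69) + 1)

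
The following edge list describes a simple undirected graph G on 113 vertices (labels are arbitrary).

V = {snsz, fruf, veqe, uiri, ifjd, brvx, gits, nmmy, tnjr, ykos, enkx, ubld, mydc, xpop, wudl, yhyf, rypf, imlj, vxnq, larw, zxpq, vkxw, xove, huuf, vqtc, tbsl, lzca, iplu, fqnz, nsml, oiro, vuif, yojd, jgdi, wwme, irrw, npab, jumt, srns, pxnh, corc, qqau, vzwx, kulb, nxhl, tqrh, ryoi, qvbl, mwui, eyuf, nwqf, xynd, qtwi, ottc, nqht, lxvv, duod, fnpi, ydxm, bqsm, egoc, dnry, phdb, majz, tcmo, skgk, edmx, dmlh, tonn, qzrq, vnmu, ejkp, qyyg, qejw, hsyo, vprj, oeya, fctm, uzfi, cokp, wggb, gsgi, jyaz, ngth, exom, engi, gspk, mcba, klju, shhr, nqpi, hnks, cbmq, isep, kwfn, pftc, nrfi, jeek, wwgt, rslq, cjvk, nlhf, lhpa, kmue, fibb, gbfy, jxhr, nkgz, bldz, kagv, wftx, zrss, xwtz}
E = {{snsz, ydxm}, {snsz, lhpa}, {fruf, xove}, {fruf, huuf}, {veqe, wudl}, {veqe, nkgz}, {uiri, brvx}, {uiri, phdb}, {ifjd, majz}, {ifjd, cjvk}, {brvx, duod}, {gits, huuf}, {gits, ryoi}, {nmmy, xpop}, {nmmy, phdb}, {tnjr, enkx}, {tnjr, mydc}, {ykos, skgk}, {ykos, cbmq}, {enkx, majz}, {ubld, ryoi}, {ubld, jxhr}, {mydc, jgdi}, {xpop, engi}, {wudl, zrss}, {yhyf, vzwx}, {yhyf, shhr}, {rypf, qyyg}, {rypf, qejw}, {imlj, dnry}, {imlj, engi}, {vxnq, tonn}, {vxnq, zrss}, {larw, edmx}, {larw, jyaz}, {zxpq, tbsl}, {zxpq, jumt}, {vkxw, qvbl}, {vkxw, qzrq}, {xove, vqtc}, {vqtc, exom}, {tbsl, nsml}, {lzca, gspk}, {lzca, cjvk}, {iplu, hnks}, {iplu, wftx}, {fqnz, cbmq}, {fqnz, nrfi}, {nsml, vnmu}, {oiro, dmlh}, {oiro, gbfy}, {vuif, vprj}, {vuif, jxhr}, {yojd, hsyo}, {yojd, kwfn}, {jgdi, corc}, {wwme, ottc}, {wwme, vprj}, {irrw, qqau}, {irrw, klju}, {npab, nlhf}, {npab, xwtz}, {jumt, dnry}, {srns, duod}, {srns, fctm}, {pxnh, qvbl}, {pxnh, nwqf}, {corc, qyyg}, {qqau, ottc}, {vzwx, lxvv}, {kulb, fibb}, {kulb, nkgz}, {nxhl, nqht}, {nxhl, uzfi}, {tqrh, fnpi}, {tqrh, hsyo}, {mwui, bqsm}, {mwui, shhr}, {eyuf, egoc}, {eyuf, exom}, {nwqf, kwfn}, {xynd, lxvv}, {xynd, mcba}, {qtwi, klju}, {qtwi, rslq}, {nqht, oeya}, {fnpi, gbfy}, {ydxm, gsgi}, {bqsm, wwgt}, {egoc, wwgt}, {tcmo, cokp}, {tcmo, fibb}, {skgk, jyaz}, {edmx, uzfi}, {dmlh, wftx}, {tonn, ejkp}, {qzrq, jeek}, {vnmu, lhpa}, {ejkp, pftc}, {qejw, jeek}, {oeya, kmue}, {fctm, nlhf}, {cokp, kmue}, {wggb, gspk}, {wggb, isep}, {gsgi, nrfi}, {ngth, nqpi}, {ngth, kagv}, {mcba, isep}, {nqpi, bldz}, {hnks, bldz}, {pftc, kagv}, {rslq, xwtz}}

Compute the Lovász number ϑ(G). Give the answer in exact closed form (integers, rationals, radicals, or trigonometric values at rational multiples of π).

113*cos(pi/113)/(cos(pi/113) + 1)

Vertex tqrh has 2 neighbors: fnpi, hsyo.
Vertex gspk has 2 neighbors: lzca, wggb.
Vertex enkx has 2 neighbors: tnjr, majz.
Vertex lzca has 2 neighbors: gspk, cjvk.
113-vertex 2-regular graph: the odd cycle C_{113}.
Distinct eigenvalues (to 6 d.p.): [2.0, 1.996909, 1.987646, 1.972239, 1.950736, 1.923203, 1.889726, 1.850408, 1.80537, 1.754752, 1.69871, 1.637418, 1.571064, 1.499854, 1.424009, 1.343762, 1.259361, 1.171068, 1.079155, 0.983906, 0.885616, 0.784589, 0.681137, 0.575579, 0.468242, 0.359458, 0.249563, 0.138897, 0.027801, -0.083381, -0.194305, -0.304628, -0.41401, -0.522112, -0.628601, -0.733146, -0.835425, -0.935122, -1.031929, -1.125546, -1.215684, -1.302064, -1.38442, -1.462497, -1.536053, -1.604861, -1.668709, -1.727399, -1.780749, -1.828596, -1.87079, -1.907202, -1.937718, -1.962246, -1.980708, -1.993048, -1.999227].
Lovász (edge-transitive): ϑ = −113·(-2*cos(pi/113))/((2)−(-2*cos(pi/113))) = 113*cos(pi/113)/(cos(pi/113) + 1).
= 56.489081… (decimal).
α=56, χ(Ḡ)=57; ϑ=113*cos(pi/113)/(cos(pi/113) + 1) lies between (both strict).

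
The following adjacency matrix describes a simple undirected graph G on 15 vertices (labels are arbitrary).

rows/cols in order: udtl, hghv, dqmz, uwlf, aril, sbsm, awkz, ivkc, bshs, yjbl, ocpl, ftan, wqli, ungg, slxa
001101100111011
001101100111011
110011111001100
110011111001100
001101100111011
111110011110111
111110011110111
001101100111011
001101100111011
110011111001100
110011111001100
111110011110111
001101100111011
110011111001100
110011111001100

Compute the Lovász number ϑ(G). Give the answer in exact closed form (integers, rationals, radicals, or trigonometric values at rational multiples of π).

Vertex ungg has 9 neighbors: udtl, hghv, aril, sbsm, awkz, ivkc, bshs, ftan, wqli.
Vertex sbsm has 12 neighbors: udtl, hghv, dqmz, uwlf, aril, ivkc, bshs, yjbl, ocpl, wqli, ungg, slxa.
deg(dqmz) = 9; N(dqmz) = {udtl, hghv, aril, sbsm, awkz, ivkc, bshs, ftan, wqli}.
deg(ivkc) = 9; N(ivkc) = {dqmz, uwlf, sbsm, awkz, yjbl, ocpl, ftan, ungg, slxa}.
3 parts of sizes [6, 6, 3]; α(G) = 6 = ϑ (perfect).
ϑ(G) ≈ 6.000000000.
Lovász sandwich 6 ≤ 6 ≤ 6: collapsed.

6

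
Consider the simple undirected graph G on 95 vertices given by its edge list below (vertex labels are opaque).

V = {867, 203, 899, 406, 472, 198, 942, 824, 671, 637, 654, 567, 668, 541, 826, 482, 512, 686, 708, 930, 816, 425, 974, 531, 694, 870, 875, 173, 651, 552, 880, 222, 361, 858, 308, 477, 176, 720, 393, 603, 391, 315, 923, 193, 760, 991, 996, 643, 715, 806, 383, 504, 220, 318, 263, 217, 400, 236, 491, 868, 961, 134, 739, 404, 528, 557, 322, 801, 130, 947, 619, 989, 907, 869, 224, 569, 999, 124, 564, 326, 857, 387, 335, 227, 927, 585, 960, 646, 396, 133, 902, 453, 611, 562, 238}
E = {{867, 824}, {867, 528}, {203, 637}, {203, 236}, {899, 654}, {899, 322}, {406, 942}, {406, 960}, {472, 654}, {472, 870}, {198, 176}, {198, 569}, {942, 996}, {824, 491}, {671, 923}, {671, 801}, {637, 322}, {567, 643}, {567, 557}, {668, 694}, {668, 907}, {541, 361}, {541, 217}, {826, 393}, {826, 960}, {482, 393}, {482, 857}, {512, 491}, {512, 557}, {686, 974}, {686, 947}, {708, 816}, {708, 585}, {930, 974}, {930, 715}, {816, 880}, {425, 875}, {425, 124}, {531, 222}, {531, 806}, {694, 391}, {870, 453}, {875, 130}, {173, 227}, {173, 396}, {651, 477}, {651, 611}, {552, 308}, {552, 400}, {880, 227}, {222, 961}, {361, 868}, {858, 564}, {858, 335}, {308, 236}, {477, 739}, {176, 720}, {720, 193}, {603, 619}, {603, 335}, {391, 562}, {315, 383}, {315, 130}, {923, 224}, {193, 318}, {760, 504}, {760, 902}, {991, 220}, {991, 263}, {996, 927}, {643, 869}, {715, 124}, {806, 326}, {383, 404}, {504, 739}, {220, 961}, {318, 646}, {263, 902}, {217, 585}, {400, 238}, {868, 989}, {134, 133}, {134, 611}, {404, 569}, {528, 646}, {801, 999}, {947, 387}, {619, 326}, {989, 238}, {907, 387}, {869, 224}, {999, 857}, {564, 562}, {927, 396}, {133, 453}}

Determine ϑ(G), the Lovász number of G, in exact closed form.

95*cos(pi/95)/(cos(pi/95) + 1)

deg(603) = 2; N(603) = {619, 335}.
deg(569) = 2; N(569) = {198, 404}.
deg(491) = 2; N(491) = {824, 512}.
N(991) = {220, 263}, |N(991)| = 2.
2-regular, N=95; connected 2-regular on 95 ⇒ C_{95}.
A has 48 distinct eigenvalues ≈ [2.0, 1.996, 1.983, 1.961, 1.93, 1.892, 1.845, 1.789, 1.727, 1.656, 1.578, 1.494, 1.402, 1.305, 1.202, 1.094, 0.981, 0.864, 0.742, 0.618, 0.491, 0.362, 0.231, 0.099, -0.033, -0.165, -0.297, -0.427, -0.555, -0.681, -0.803, -0.923, -1.038, -1.149, -1.254, -1.355, -1.449, -1.537, -1.618, -1.692, -1.759, -1.818, -1.869, -1.912, -1.947, -1.973, -1.99, -1.999].
With N=95: ϑ(G) = 95·(-(-1)*2*cos(pi/95))/(2−(-2*cos(pi/95))) = 95*cos(pi/95)/(cos(pi/95) + 1).
Numerically 47.48701.
Sandwich: α(G)=47 ≤ ϑ(G)=95*cos(pi/95)/(cos(pi/95) + 1) ≤ χ(Ḡ)=48 (both strict).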